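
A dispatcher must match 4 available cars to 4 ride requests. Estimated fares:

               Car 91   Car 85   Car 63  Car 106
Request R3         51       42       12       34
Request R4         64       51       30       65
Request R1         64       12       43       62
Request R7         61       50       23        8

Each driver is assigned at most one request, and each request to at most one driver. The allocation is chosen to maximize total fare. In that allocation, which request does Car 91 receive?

Car 91 receives Request R7.

Optimal: Car 91→Request R7 ($61), Car 85→Request R3 ($42), Car 63→Request R1 ($43), Car 106→Request R4 ($65) — total 61+42+43+65 = $211.
Column-greedy (each request in turn goes to its best remaining driver) gives $209, worse by 2.
Checked against all permutations: $211 is optimal.
Car 91's own top request is Request R4 ($64), but forcing Car 91→Request R4 and reassigning the rest optimally gives only $191 — worse by 20.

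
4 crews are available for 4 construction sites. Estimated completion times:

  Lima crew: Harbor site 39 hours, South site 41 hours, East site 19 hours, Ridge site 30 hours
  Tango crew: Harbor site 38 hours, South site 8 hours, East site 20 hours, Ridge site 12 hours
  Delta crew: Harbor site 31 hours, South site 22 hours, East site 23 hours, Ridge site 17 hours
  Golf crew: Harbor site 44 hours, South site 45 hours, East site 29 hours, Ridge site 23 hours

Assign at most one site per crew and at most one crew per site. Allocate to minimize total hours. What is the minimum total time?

Optimal: Lima crew→East site (19 hours), Tango crew→South site (8 hours), Delta crew→Harbor site (31 hours), Golf crew→Ridge site (23 hours) — total 19+8+31+23 = 81 hours.
Min-entry greedy (repeatedly take the single cheapest remaining cell) gives 88 hours, worse by 7.
Next-best assignment: Lima crew→East site, Tango crew→South site, Delta crew→Ridge site, Golf crew→Harbor site = 88 hours.
Every other assignment is strictly worse.

Min total: 81 hours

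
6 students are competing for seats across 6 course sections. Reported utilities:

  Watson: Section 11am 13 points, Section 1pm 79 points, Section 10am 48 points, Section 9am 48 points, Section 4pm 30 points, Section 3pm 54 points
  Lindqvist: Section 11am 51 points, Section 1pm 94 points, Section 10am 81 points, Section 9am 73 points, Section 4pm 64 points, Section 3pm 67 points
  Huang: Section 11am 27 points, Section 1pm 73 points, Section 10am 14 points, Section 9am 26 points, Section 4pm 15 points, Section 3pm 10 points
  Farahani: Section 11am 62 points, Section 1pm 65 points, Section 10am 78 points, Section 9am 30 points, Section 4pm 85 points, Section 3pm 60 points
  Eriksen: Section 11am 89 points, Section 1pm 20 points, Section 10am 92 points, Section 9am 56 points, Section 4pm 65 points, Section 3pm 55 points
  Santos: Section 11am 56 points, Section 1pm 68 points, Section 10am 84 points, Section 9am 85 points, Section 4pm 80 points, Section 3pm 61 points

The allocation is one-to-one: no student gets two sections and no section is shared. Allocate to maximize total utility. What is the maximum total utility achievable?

Max total: 467 points

This is the linear assignment problem.
Optimal: Watson→Section 3pm (54 points), Lindqvist→Section 10am (81 points), Huang→Section 1pm (73 points), Farahani→Section 4pm (85 points), Eriksen→Section 11am (89 points), Santos→Section 9am (85 points) — total 54+81+73+85+89+85 = 467 points.
Row-greedy (each student in turn takes its best remaining section) gives 389 points, worse by 78.
Next-best assignment: Watson→Section 3pm, Lindqvist→Section 9am, Huang→Section 1pm, Farahani→Section 4pm, Eriksen→Section 11am, Santos→Section 10am = 458 points.
Swapping Watson↔Farahani (Watson→Section 4pm 30 points, Farahani→Section 3pm 60 points) loses 49.
Every other assignment is strictly worse.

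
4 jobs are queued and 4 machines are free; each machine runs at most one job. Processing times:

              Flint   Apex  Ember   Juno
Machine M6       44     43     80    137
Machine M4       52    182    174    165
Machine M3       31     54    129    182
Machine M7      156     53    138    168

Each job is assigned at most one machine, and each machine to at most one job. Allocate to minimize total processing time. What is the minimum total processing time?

This is a one-to-one assignment (minimum-cost bipartite matching).
Optimal: Flint→Machine M3 (31 min), Apex→Machine M7 (53 min), Ember→Machine M6 (80 min), Juno→Machine M4 (165 min) — total 31+53+80+165 = 329 min.
Column-greedy (each machine in turn goes to its cheapest remaining job) gives 392 min, worse by 63.
No other one-to-one assignment undercuts 329 min.

Minimum total: 329 min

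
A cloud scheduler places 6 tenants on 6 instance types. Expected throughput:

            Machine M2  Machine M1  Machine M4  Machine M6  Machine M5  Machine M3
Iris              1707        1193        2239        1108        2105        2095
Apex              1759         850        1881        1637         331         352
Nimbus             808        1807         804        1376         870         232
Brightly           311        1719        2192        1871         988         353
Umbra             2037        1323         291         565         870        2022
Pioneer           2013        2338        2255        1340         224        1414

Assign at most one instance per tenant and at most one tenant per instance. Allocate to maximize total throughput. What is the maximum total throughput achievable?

Maximum total: 11819 ops/s

Optimal: Iris→Machine M5 (2105 ops/s), Apex→Machine M2 (1759 ops/s), Nimbus→Machine M1 (1807 ops/s), Brightly→Machine M6 (1871 ops/s), Umbra→Machine M3 (2022 ops/s), Pioneer→Machine M4 (2255 ops/s) — total 2105+1759+1807+1871+2022+2255 = 11819 ops/s.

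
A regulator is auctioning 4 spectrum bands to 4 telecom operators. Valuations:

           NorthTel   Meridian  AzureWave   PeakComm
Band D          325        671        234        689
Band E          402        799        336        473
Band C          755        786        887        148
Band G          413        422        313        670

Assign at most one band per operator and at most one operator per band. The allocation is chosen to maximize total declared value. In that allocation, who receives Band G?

NorthTel receives Band G.

This is the linear assignment problem.
Optimal: NorthTel→Band G ($413M), Meridian→Band E ($799M), AzureWave→Band C ($887M), PeakComm→Band D ($689M) — total 413+799+887+689 = $2788M.
Row-greedy (each operator in turn takes its best remaining band) gives $2556M, worse by 232.
Next-best assignment: NorthTel→Band D, Meridian→Band E, AzureWave→Band C, PeakComm→Band G = $2681M.
Swapping PeakComm↔Meridian (PeakComm→Band E $473M, Meridian→Band D $671M) loses 344.
NorthTel's own top band is Band C ($755M), but forcing NorthTel→Band C and reassigning the rest optimally gives only $2556M — worse by 232.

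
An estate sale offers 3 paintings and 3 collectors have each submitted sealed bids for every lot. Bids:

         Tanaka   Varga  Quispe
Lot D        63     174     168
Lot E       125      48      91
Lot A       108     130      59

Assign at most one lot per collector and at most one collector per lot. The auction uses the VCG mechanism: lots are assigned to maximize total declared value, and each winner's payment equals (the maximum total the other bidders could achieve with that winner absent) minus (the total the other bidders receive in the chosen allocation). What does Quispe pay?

Efficient allocation: Tanaka→Lot E ($125), Varga→Lot A ($130), Quispe→Lot D ($168); total welfare W = $423.
Quispe receives Lot D at value $168, so the others get W − 168 = $255.
Without Quispe: best allocation of the remaining 2 bidders over all 3 lots is Tanaka→Lot E ($125), Varga→Lot D ($174), total $299.
VCG payment = (others' best without Quispe) − (others' welfare with Quispe) = 299 − 255 = $44.

Quispe pays $44.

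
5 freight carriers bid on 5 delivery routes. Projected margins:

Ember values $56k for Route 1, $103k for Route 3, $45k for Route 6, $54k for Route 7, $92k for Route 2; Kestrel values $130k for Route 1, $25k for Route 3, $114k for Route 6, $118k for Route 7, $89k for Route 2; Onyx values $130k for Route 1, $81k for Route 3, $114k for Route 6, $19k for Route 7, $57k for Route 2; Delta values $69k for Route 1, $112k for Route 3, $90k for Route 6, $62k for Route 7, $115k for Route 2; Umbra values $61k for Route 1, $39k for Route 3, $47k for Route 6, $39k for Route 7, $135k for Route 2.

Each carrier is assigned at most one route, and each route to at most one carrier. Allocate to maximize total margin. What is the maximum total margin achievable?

Optimal: Ember→Route 3 ($103k), Kestrel→Route 7 ($118k), Onyx→Route 1 ($130k), Delta→Route 6 ($90k), Umbra→Route 2 ($135k) — total 103+118+130+90+135 = $576k.
Row-greedy (each carrier in turn takes its best remaining route) gives $501k, worse by 75.
Swapping Kestrel↔Onyx (Kestrel→Route 1 $130k, Onyx→Route 7 $19k) loses 99.

Maximum total: $576k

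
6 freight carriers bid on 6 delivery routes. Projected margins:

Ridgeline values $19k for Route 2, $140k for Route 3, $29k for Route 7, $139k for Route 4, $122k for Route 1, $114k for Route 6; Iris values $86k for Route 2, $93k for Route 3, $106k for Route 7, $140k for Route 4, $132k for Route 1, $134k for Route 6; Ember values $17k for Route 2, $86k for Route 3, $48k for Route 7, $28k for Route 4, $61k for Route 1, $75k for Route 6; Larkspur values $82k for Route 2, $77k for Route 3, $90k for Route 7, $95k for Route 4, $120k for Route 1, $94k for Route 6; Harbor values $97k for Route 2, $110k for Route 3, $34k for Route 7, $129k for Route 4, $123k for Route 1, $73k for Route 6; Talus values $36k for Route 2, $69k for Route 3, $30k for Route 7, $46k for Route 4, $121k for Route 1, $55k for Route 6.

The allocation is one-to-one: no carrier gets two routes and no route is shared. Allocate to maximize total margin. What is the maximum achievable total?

Optimal: Ridgeline→Route 4 ($139k), Iris→Route 6 ($134k), Ember→Route 3 ($86k), Larkspur→Route 7 ($90k), Harbor→Route 2 ($97k), Talus→Route 1 ($121k) — total 139+134+86+90+97+121 = $667k.
Column-greedy (each route in turn goes to its best remaining carrier) gives $634k, worse by 33.

Max total: $667k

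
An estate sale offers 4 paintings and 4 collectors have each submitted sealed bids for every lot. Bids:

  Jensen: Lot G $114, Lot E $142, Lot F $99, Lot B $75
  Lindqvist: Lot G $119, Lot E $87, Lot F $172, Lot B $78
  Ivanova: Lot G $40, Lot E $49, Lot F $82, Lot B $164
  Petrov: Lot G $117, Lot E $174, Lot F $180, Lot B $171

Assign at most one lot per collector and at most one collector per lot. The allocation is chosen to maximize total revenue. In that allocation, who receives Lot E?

Optimal: Jensen→Lot G ($114), Lindqvist→Lot F ($172), Ivanova→Lot B ($164), Petrov→Lot E ($174) — total 114+172+164+174 = $624.
Row-greedy (each collector in turn takes its best remaining lot) gives $595, worse by 29.
Next-best assignment: Jensen→Lot E, Lindqvist→Lot G, Ivanova→Lot B, Petrov→Lot F = $605.
Every other assignment is strictly worse.
Petrov's own top lot is Lot F ($180), but forcing Petrov→Lot F and reassigning the rest optimally gives only $605 — worse by 19.

Petrov receives Lot E.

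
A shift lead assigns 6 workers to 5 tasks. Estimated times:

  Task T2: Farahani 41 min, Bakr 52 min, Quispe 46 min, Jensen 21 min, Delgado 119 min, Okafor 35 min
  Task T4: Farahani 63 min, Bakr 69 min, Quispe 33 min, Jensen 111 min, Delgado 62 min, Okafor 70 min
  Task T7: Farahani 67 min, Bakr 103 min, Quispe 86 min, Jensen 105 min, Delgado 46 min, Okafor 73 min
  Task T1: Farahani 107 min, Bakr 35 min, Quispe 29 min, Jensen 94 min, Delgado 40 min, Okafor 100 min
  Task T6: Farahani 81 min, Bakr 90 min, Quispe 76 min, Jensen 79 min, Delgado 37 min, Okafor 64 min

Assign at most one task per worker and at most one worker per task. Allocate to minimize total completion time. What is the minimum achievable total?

Minimum total: 193 min

Treat this as an assignment problem: match each worker to one task.
Optimal: Jensen→Task T2 (21 min), Quispe→Task T4 (33 min), Farahani→Task T7 (67 min), Bakr→Task T1 (35 min), Delgado→Task T6 (37 min) — total 21+33+67+35+37 = 193 min.
Row-greedy (each worker in turn takes its cheapest remaining task) gives 234 min, worse by 41.
Next-best assignment: Jensen→Task T2, Quispe→Task T4, Delgado→Task T7, Bakr→Task T1, Okafor→Task T6 = 199 min.
No other one-to-one assignment undercuts 193 min.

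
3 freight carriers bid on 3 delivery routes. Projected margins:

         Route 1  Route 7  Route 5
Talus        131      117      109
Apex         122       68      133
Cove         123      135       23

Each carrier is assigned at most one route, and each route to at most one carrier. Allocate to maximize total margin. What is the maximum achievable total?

Max total: $399k

This is a one-to-one assignment (maximum-weight bipartite matching).
Optimal: Talus→Route 1 ($131k), Apex→Route 5 ($133k), Cove→Route 7 ($135k) — total 131+133+135 = $399k.
Every other assignment is strictly worse.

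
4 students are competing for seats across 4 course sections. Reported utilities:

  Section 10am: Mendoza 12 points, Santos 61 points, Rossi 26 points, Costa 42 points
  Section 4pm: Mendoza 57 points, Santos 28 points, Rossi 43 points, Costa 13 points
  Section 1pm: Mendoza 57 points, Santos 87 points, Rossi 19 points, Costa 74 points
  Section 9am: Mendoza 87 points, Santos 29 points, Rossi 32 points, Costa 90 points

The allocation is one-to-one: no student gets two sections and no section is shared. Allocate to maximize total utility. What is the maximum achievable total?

Treat this as an assignment problem: match each student to one section.
Optimal: Mendoza→Section 9am (87 points), Santos→Section 10am (61 points), Rossi→Section 4pm (43 points), Costa→Section 1pm (74 points) — total 87+61+43+74 = 265 points.
Column-greedy (each section in turn goes to its best remaining student) gives 224 points, worse by 41.
Swapping Rossi↔Costa (Rossi→Section 1pm 19 points, Costa→Section 4pm 13 points) loses 85.

Max total: 265 points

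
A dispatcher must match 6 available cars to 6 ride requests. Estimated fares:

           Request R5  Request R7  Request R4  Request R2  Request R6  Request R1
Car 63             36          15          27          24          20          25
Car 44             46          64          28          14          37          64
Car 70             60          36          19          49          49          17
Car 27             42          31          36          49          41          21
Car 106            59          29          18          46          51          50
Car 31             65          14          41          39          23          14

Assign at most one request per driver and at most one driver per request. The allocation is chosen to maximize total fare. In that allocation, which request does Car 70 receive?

Car 70 receives Request R6.

Optimal: Car 63→Request R4 ($27), Car 44→Request R7 ($64), Car 70→Request R6 ($49), Car 27→Request R2 ($49), Car 106→Request R1 ($50), Car 31→Request R5 ($65) — total 27+64+49+49+50+65 = $304.
Row-greedy (each driver in turn takes its best remaining request) gives $281, worse by 23.
Swapping Car 44↔Car 70 (Car 44→Request R6 $37, Car 70→Request R7 $36) loses 40.
No other one-to-one assignment exceeds $304.
Car 70's own top request is Request R5 ($60), but forcing Car 70→Request R5 and reassigning the rest optimally gives only $290 — worse by 14.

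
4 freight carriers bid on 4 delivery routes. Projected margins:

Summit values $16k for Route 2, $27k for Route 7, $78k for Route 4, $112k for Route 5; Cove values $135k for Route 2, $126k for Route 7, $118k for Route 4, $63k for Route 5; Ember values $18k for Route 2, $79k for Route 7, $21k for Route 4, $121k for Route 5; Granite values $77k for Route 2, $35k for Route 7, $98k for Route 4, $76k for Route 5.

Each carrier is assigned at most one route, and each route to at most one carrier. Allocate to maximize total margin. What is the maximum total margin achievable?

Optimal: Summit→Route 5 ($112k), Cove→Route 2 ($135k), Ember→Route 7 ($79k), Granite→Route 4 ($98k) — total 112+135+79+98 = $424k.
Max-entry greedy (repeatedly take the single best remaining cell) gives $381k, worse by 43.
Swapping Summit↔Granite (Summit→Route 4 $78k, Granite→Route 5 $76k) loses 56.

Max total: $424k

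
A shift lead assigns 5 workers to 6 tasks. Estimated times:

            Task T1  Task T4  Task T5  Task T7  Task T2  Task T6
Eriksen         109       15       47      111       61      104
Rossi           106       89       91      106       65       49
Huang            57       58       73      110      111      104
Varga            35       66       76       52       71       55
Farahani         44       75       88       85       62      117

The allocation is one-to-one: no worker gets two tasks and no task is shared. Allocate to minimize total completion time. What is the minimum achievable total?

Optimal: Eriksen→Task T4 (15 min), Rossi→Task T6 (49 min), Huang→Task T5 (73 min), Varga→Task T7 (52 min), Farahani→Task T1 (44 min) — total 15+49+73+52+44 = 233 min.
Min-entry greedy (repeatedly take the single cheapest remaining cell) gives 234 min, worse by 1.
Next-best assignment: Eriksen→Task T4, Rossi→Task T6, Huang→Task T5, Varga→Task T1, Farahani→Task T2 = 234 min.

Minimum total: 233 min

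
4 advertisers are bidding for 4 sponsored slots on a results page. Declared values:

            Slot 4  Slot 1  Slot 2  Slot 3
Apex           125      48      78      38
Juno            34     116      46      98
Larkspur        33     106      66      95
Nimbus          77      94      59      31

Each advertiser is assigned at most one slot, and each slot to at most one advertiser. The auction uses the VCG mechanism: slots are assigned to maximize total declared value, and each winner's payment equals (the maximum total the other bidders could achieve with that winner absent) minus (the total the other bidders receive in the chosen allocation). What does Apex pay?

Efficient allocation: Apex→Slot 4 ($125), Juno→Slot 1 ($116), Larkspur→Slot 3 ($95), Nimbus→Slot 2 ($59); total welfare W = $395.
Apex receives Slot 4 at value $125, so the others get W − 125 = $270.
Without Apex: best allocation of the remaining 3 bidders over all 4 slots is Juno→Slot 1 ($116), Larkspur→Slot 3 ($95), Nimbus→Slot 4 ($77), total $288.
VCG payment = (others' best without Apex) − (others' welfare with Apex) = 288 − 270 = $18.

Apex pays $18.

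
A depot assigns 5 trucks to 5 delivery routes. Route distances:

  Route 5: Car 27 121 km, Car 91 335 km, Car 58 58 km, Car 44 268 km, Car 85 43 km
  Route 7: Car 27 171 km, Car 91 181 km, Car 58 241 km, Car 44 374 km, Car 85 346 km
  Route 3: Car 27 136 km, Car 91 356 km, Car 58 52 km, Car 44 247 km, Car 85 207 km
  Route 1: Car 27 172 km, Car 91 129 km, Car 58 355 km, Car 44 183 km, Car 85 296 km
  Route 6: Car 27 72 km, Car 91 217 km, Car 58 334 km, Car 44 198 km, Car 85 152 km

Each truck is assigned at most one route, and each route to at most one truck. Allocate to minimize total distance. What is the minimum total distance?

Min total: 531 km

Optimal: Car 27→Route 6 (72 km), Car 91→Route 7 (181 km), Car 58→Route 3 (52 km), Car 44→Route 1 (183 km), Car 85→Route 5 (43 km) — total 72+181+52+183+43 = 531 km.
Column-greedy (each route in turn goes to its cheapest remaining truck) gives 593 km, worse by 62.
Next-best assignment: Car 27→Route 7, Car 91→Route 1, Car 58→Route 3, Car 44→Route 6, Car 85→Route 5 = 593 km.
Swapping Car 44↔Car 27 (Car 44→Route 6 198 km, Car 27→Route 1 172 km) adds 115.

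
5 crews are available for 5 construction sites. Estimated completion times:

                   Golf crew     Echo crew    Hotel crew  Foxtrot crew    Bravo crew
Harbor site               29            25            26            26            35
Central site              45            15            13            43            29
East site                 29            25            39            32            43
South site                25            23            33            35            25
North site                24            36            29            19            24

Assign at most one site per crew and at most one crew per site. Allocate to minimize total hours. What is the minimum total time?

Minimum total: 111 hours

Optimal: Golf crew→Harbor site (29 hours), Echo crew→East site (25 hours), Hotel crew→Central site (13 hours), Foxtrot crew→North site (19 hours), Bravo crew→South site (25 hours) — total 29+25+13+19+25 = 111 hours.
No other one-to-one assignment undercuts 111 hours.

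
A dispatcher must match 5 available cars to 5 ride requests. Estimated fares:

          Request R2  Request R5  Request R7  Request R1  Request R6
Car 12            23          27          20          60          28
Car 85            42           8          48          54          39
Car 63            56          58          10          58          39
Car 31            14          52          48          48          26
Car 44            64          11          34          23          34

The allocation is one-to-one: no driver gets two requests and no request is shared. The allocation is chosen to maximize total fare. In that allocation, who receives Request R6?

Car 85 receives Request R6.

Treat this as an assignment problem: match each driver to one request.
Optimal: Car 12→Request R1 ($60), Car 85→Request R6 ($39), Car 63→Request R5 ($58), Car 31→Request R7 ($48), Car 44→Request R2 ($64) — total 60+39+58+48+64 = $269.
Max-entry greedy (repeatedly take the single best remaining cell) gives $256, worse by 13.
Next-best assignment: Car 12→Request R1, Car 85→Request R7, Car 63→Request R6, Car 31→Request R5, Car 44→Request R2 = $263.
Swapping Car 63↔Car 12 (Car 63→Request R1 $58, Car 12→Request R5 $27) loses 33.
Every other assignment is strictly worse.
Car 85's own top request is Request R1 ($54), but forcing Car 85→Request R1 and reassigning the rest optimally gives only $252 — worse by 17.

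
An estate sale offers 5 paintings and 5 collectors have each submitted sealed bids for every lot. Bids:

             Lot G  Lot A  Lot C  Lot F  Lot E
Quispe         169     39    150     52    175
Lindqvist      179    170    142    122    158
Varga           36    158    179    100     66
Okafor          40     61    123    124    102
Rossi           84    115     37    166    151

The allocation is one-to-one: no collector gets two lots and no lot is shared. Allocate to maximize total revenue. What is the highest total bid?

Maximum total: $801

Optimal: Quispe→Lot E ($175), Lindqvist→Lot G ($179), Varga→Lot A ($158), Okafor→Lot C ($123), Rossi→Lot F ($166) — total 175+179+158+123+166 = $801.
Next-best assignment: Quispe→Lot G, Lindqvist→Lot A, Varga→Lot C, Okafor→Lot F, Rossi→Lot E = $793.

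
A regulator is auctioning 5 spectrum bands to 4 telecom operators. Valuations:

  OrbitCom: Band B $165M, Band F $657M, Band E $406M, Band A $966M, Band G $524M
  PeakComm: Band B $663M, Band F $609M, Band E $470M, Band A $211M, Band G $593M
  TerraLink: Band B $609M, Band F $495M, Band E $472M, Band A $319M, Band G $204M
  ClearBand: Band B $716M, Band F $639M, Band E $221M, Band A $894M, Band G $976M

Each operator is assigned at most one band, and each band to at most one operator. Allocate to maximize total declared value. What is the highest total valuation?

This is a one-to-one assignment (maximum-weight bipartite matching).
Optimal: OrbitCom→Band A ($966M), PeakComm→Band F ($609M), TerraLink→Band B ($609M), ClearBand→Band G ($976M) — total 966+609+609+976 = $3160M.
Max-entry greedy (repeatedly take the single best remaining cell) gives $3100M, worse by 60.
Next-best assignment: OrbitCom→Band A, PeakComm→Band B, TerraLink→Band F, ClearBand→Band G = $3100M.

Max total: $3160M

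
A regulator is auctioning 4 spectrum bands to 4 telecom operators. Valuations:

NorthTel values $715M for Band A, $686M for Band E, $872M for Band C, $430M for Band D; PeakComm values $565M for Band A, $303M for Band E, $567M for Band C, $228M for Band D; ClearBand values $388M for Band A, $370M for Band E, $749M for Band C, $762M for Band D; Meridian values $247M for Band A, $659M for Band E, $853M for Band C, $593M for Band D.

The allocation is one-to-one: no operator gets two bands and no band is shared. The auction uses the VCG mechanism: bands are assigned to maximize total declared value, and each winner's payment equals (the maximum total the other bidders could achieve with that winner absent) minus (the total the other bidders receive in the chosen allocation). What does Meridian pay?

Efficient allocation: NorthTel→Band E ($686M), PeakComm→Band A ($565M), ClearBand→Band D ($762M), Meridian→Band C ($853M); total welfare W = $2866M.
Meridian receives Band C at value $853M, so the others get W − 853 = $2013M.
Without Meridian: best allocation of the remaining 3 bidders over all 4 bands is NorthTel→Band C ($872M), PeakComm→Band A ($565M), ClearBand→Band D ($762M), total $2199M.
VCG payment = (others' best without Meridian) − (others' welfare with Meridian) = 2199 − 2013 = $186M.

Meridian pays $186M.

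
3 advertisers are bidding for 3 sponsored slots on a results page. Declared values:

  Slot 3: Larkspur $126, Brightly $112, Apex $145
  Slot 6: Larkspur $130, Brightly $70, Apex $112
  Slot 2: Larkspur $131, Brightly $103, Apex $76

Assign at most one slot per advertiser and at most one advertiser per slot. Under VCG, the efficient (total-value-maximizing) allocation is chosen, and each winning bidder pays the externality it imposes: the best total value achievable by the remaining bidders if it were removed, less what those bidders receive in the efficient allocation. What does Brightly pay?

Brightly pays $1.

Efficient allocation: Larkspur→Slot 6 ($130), Brightly→Slot 2 ($103), Apex→Slot 3 ($145); total welfare W = $378.
Brightly receives Slot 2 at value $103, so the others get W − 103 = $275.
Without Brightly: best allocation of the remaining 2 bidders over all 3 slots is Larkspur→Slot 2 ($131), Apex→Slot 3 ($145), total $276.
VCG payment = (others' best without Brightly) − (others' welfare with Brightly) = 276 − 275 = $1.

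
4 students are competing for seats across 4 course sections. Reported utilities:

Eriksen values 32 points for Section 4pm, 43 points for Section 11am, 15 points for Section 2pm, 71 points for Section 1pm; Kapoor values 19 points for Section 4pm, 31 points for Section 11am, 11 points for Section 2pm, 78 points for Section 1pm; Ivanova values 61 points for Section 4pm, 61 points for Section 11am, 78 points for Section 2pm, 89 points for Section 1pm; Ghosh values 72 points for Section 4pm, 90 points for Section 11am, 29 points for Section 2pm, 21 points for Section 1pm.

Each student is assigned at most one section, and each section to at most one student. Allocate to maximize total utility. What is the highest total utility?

Optimal: Eriksen→Section 4pm (32 points), Kapoor→Section 1pm (78 points), Ivanova→Section 2pm (78 points), Ghosh→Section 11am (90 points) — total 32+78+78+90 = 278 points.
Column-greedy (each section in turn goes to its best remaining student) gives 226 points, worse by 52.

Max total: 278 points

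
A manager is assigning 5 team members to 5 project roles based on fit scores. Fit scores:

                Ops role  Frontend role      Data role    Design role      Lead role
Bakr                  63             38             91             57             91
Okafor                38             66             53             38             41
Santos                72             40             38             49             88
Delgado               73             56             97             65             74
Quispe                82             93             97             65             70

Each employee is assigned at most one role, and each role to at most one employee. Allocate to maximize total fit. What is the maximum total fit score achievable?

Maximum total: 392 pts

Optimal: Bakr→Data role (91 pts), Okafor→Frontend role (66 pts), Santos→Lead role (88 pts), Delgado→Design role (65 pts), Quispe→Ops role (82 pts) — total 91+66+88+65+82 = 392 pts.
Row-greedy (each employee in turn takes its best remaining role) gives 383 pts, worse by 9.
Swapping Santos↔Bakr (Santos→Data role 38 pts, Bakr→Lead role 91 pts) loses 50.
Checked against all permutations: 392 pts is optimal.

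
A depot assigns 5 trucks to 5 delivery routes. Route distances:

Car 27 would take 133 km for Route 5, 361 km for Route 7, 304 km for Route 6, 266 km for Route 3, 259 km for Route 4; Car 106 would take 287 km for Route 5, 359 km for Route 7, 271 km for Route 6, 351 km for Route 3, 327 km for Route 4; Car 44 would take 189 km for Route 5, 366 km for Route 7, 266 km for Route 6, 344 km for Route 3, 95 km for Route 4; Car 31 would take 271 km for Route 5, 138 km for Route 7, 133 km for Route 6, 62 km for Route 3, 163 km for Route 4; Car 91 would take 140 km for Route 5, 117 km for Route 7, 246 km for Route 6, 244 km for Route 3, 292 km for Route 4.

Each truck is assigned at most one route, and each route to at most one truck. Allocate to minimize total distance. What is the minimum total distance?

This is a one-to-one assignment (minimum-cost bipartite matching).
Optimal: Car 27→Route 5 (133 km), Car 106→Route 6 (271 km), Car 44→Route 4 (95 km), Car 31→Route 3 (62 km), Car 91→Route 7 (117 km) — total 133+271+95+62+117 = 678 km.
Next-best assignment: Car 27→Route 5, Car 106→Route 3, Car 44→Route 4, Car 31→Route 6, Car 91→Route 7 = 829 km.
Swapping Car 106↔Car 44 (Car 106→Route 4 327 km, Car 44→Route 6 266 km) adds 227.
Every other assignment is strictly worse.

Min total: 678 km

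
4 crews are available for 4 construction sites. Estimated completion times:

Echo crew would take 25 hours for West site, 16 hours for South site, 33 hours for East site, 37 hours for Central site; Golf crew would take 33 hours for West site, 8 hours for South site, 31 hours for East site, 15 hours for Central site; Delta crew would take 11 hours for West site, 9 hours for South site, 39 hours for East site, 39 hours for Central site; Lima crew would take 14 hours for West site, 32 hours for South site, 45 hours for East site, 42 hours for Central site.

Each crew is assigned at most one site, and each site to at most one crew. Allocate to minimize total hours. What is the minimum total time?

Optimal: Echo crew→East site (33 hours), Golf crew→Central site (15 hours), Delta crew→South site (9 hours), Lima crew→West site (14 hours) — total 33+15+9+14 = 71 hours.
Row-greedy (each crew in turn takes its cheapest remaining site) gives 87 hours, worse by 16.
Next-best assignment: Echo crew→South site, Golf crew→Central site, Delta crew→East site, Lima crew→West site = 84 hours.
Swapping Delta crew↔Lima crew (Delta crew→West site 11 hours, Lima crew→South site 32 hours) adds 20.

Minimum total: 71 hours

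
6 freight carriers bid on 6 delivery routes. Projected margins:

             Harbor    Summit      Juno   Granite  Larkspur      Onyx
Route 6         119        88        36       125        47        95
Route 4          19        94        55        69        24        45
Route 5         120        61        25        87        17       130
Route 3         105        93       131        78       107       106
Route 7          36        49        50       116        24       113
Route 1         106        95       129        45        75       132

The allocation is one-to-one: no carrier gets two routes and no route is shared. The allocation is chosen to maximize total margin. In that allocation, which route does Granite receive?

Granite receives Route 7.

This is the linear assignment problem.
Optimal: Harbor→Route 6 ($119k), Summit→Route 4 ($94k), Juno→Route 1 ($129k), Granite→Route 7 ($116k), Larkspur→Route 3 ($107k), Onyx→Route 5 ($130k) — total 119+94+129+116+107+130 = $695k.
Max-entry greedy (repeatedly take the single best remaining cell) gives $626k, worse by 69.
Checked against all permutations: $695k is optimal.
Granite's own top route is Route 6 ($125k), but forcing Granite→Route 6 and reassigning the rest optimally gives only $688k — worse by 7.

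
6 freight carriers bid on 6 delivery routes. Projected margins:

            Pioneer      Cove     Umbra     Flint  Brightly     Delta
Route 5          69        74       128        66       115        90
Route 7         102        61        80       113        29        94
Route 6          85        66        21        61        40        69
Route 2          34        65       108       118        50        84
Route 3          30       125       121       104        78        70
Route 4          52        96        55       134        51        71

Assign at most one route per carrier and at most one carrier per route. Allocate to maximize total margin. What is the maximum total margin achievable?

Max total: $661k

Treat this as an assignment problem: match each carrier to one route.
Optimal: Pioneer→Route 6 ($85k), Cove→Route 3 ($125k), Umbra→Route 2 ($108k), Flint→Route 4 ($134k), Brightly→Route 5 ($115k), Delta→Route 7 ($94k) — total 85+125+108+134+115+94 = $661k.
Column-greedy (each route in turn goes to its best remaining carrier) gives $586k, worse by 75.
Next-best assignment: Pioneer→Route 7, Cove→Route 3, Umbra→Route 2, Flint→Route 4, Brightly→Route 5, Delta→Route 6 = $653k.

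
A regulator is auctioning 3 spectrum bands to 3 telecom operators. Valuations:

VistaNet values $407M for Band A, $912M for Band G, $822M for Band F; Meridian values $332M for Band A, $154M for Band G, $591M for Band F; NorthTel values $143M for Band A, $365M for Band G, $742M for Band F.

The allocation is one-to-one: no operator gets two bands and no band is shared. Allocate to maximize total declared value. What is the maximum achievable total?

Max total: $1986M

This is a one-to-one assignment (maximum-weight bipartite matching).
Optimal: VistaNet→Band G ($912M), Meridian→Band A ($332M), NorthTel→Band F ($742M) — total 912+332+742 = $1986M.
Column-greedy (each band in turn goes to its best remaining operator) gives $1363M, worse by 623.
No other one-to-one assignment exceeds $1986M.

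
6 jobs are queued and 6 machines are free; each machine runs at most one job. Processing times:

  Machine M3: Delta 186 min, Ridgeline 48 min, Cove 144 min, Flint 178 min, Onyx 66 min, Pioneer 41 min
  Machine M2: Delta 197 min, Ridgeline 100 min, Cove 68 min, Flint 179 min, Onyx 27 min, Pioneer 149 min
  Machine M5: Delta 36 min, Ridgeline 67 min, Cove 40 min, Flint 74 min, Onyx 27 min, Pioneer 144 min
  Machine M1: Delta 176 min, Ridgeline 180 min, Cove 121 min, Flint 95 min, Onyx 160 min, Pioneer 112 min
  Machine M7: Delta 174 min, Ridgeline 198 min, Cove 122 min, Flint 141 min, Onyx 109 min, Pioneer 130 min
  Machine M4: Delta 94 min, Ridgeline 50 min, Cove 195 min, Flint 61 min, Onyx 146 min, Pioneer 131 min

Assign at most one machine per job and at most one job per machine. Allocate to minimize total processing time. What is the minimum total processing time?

Min total: 371 min

Optimal: Delta→Machine M5 (36 min), Ridgeline→Machine M4 (50 min), Cove→Machine M7 (122 min), Flint→Machine M1 (95 min), Onyx→Machine M2 (27 min), Pioneer→Machine M3 (41 min) — total 36+50+122+95+27+41 = 371 min.
Row-greedy (each job in turn takes its cheapest remaining machine) gives 434 min, worse by 63.
Next-best assignment: Delta→Machine M5, Ridgeline→Machine M4, Cove→Machine M2, Flint→Machine M1, Onyx→Machine M7, Pioneer→Machine M3 = 399 min.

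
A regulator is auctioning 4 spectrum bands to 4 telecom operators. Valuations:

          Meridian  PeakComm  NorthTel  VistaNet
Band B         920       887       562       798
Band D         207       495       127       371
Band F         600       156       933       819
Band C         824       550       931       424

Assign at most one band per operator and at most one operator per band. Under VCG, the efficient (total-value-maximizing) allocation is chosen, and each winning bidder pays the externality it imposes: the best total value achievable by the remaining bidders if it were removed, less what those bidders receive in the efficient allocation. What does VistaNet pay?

VistaNet pays $298M.

Efficient allocation: Meridian→Band B ($920M), PeakComm→Band D ($495M), NorthTel→Band C ($931M), VistaNet→Band F ($819M); total welfare W = $3165M.
VistaNet receives Band F at value $819M, so the others get W − 819 = $2346M.
Without VistaNet: best allocation of the remaining 3 bidders over all 4 bands is Meridian→Band C ($824M), PeakComm→Band B ($887M), NorthTel→Band F ($933M), total $2644M.
VCG payment = (others' best without VistaNet) − (others' welfare with VistaNet) = 2644 − 2346 = $298M.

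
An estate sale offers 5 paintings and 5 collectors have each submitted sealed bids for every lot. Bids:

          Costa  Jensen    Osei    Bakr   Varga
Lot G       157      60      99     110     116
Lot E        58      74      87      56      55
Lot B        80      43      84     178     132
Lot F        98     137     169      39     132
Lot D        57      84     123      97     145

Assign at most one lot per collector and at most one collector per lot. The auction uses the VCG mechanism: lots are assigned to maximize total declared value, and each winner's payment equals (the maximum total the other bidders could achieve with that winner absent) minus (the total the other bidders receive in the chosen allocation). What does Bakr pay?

Efficient allocation: Costa→Lot G ($157), Jensen→Lot E ($74), Osei→Lot F ($169), Bakr→Lot B ($178), Varga→Lot D ($145); total welfare W = $723.
Bakr receives Lot B at value $178, so the others get W − 178 = $545.
Without Bakr: best allocation of the remaining 4 bidders over all 5 lots is Costa→Lot G ($157), Jensen→Lot F ($137), Osei→Lot D ($123), Varga→Lot B ($132), total $549.
VCG payment = (others' best without Bakr) − (others' welfare with Bakr) = 549 − 545 = $4.

Bakr pays $4.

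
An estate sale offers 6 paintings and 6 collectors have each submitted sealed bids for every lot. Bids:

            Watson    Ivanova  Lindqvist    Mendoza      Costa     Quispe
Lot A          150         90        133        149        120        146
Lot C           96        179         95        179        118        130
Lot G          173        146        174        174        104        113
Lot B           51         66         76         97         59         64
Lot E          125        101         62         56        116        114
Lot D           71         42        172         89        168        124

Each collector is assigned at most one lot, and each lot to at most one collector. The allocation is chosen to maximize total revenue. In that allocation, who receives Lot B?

Treat this as an assignment problem: match each collector to one lot.
Optimal: Watson→Lot E ($125), Ivanova→Lot C ($179), Lindqvist→Lot G ($174), Mendoza→Lot B ($97), Costa→Lot D ($168), Quispe→Lot A ($146) — total 125+179+174+97+168+146 = $889.
Column-greedy (each lot in turn goes to its best remaining collector) gives $840, worse by 49.
Swapping Quispe↔Watson (Quispe→Lot E $114, Watson→Lot A $150) loses 7.
Mendoza's own top lot is Lot C ($179), but forcing Mendoza→Lot C and reassigning the rest optimally gives only $858 — worse by 31.

Mendoza receives Lot B.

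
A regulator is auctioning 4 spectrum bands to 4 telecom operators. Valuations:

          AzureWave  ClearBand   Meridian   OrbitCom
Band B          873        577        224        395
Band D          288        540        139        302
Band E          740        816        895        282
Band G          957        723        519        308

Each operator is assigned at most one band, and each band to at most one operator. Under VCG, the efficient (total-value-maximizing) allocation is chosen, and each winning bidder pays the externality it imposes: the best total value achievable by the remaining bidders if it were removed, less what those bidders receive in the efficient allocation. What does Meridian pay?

Efficient allocation: AzureWave→Band B ($873M), ClearBand→Band G ($723M), Meridian→Band E ($895M), OrbitCom→Band D ($302M); total welfare W = $2793M.
Meridian receives Band E at value $895M, so the others get W − 895 = $1898M.
Without Meridian: best allocation of the remaining 3 bidders over all 4 bands is AzureWave→Band G ($957M), ClearBand→Band E ($816M), OrbitCom→Band B ($395M), total $2168M.
VCG payment = (others' best without Meridian) − (others' welfare with Meridian) = 2168 − 1898 = $270M.

Meridian pays $270M.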